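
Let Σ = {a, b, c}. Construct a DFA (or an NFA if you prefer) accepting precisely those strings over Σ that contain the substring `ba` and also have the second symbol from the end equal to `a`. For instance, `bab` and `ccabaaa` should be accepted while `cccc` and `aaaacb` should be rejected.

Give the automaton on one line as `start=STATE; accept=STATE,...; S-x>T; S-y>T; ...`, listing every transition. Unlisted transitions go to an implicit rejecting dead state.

Handle the two conditions separately and then intersect. The first has 3 states tracking whether and how much of `ba` has been seen; the second has 13 states tracking the last 2 symbols read. A product state is a pair (one from each), accepting exactly when both do. Equivalent product states are then merged.
        a   b   c  
>  q0   q0  q1  q0 
   q1   q2  q1  q0 
   q2   q3  q4  q4 
 * q3   q3  q4  q4 
 * q4   q2  q5  q5 
   q5   q2  q5  q5 
(> = start, * = accepting)

start=q0; accept=q3,q4; q0-a>q0; q0-b>q1; q0-c>q0; q1-a>q2; q1-b>q1; q1-c>q0; q2-a>q3; q2-b>q4; q2-c>q4; q3-a>q3; q3-b>q4; q3-c>q4; q4-a>q2; q4-b>q5; q4-c>q5; q5-a>q2; q5-b>q5; q5-c>q5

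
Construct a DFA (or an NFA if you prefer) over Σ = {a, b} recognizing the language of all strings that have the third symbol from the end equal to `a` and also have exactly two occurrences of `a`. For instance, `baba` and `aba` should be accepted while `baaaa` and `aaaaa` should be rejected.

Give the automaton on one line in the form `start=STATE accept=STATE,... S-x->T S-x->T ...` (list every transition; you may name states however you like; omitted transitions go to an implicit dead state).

Build one automaton per condition and run them in lockstep. One (15 states) tracks the last 3 symbols read; the other (4 states) tracks the count of `a`s, saturating at 3. Each combined state is a pair, one component from each; accept when both components accept. After merging equivalent states the machine shrinks.
With 11 states:
          a    b  
>  s0     s1   s0 
   s1     s2   s3 
   s2     s4   s5 
   s3     s6   s7 
   s4     s4   s4 
 * s5     s4   s8 
 * s6     s4   s9 
   s7    s10   s7 
 * s8     s4   s4 
   s9     s4   s8 
   s10    s4   s9 
(> = start, * = accepting)

start=s0 accept=s5,s6,s8 s0-a->s1 s0-b->s0 s1-a->s2 s1-b->s3 s2-a->s4 s2-b->s5 s3-a->s6 s3-b->s7 s4-a->s4 s4-b->s4 s5-a->s4 s5-b->s8 s6-a->s4 s6-b->s9 s7-a->s10 s7-b->s7 s8-a->s4 s8-b->s4 s9-a->s4 s9-b->s8 s10-a->s4 s10-b->s9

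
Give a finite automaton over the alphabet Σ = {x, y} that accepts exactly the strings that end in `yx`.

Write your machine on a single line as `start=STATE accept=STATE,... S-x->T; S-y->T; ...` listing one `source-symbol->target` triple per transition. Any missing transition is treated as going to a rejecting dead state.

Let each state record the length of the longest suffix of the input read so far that is also a prefix of `yx`. q1 means the last symbol is `y`; q2 means the last 2 symbols are `yx`. Accept only at q2, where the string currently ends in `yx`.
A 3-state machine:
        x   y  
>  q0   q0  q1 
   q1   q2  q1 
 * q2   q0  q1 
(> = start, * = accepting)

start=q0; accept=q2; q0-x->q0; q0-y->q1; q1-x->q2; q1-y->q1; q2-x->q0; q2-y->q1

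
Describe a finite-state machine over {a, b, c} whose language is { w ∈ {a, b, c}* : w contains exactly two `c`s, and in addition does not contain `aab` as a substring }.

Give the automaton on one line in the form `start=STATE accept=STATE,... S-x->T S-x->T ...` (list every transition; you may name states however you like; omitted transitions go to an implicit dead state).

start=S0 accept=S5,S8,S9 S0-a->S1 S0-b->S0 S0-c->S2 S1-a->S3 S1-b->S0 S1-c->S2 S2-a->S4 S2-b->S2 S2-c->S5 S3-a->S3 S3-b->S6 S3-c->S2 S4-a->S7 S4-b->S2 S4-c->S5 S5-a->S8 S5-b->S5 S5-c->S6 S6-a->S6 S6-b->S6 S6-c->S6 S7-a->S7 S7-b->S6 S7-c->S5 S8-a->S9 S8-b->S5 S8-c->S6 S9-a->S9 S9-b->S6 S9-c->S6

Run two small machines in parallel and take their product. The first has 4 states tracking the count of `c`s, saturating at 3; the second has 4 states tracking partial matches of the forbidden pattern `aab`. A product state is a pair (one from each), accepting exactly when both do. Equivalent product states are then merged.
10 states suffice.
        a   b   c  
>  S0   S1  S0  S2 
   S1   S3  S0  S2 
   S2   S4  S2  S5 
   S3   S3  S6  S2 
   S4   S7  S2  S5 
 * S5   S8  S5  S6 
   S6   S6  S6  S6 
   S7   S7  S6  S5 
 * S8   S9  S5  S6 
 * S9   S9  S6  S6 
(> = start, * = accepting)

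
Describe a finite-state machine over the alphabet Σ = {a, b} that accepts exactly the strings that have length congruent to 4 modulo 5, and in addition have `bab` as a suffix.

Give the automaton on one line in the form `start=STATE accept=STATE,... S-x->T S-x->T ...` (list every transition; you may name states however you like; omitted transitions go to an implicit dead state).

start=q0 accept=q13 q0-a->q1 q0-b->q2 q1-a->q3 q1-b->q4 q2-a->q5 q2-b->q4 q3-a->q6 q3-b->q7 q4-a->q8 q4-b->q7 q5-a->q6 q5-b->q9 q6-a->q10 q6-b->q11 q7-a->q12 q7-b->q11 q8-a->q10 q8-b->q13 q9-a->q12 q9-b->q11 q10-a->q0 q10-b->q14 q11-a->q15 q11-b->q14 q12-a->q0 q12-b->q16 q13-a->q15 q13-b->q14 q14-a->q17 q14-b->q2 q15-a->q1 q15-b->q18 q16-a->q17 q16-b->q2 q17-a->q3 q17-b->q19 q18-a->q5 q18-b->q4 q19-a->q8 q19-b->q7

Handle the two conditions separately and then intersect. The first has 5 states tracking the input length modulo 5; the second has 4 states tracking how much of the suffix `bab` has currently been matched. A product state is a pair (one from each), accepting exactly when both do.
          a    b  
>  q0     q1   q2 
   q1     q3   q4 
   q2     q5   q4 
   q3     q6   q7 
   q4     q8   q7 
   q5     q6   q9 
   q6    q10  q11 
   q7    q12  q11 
   q8    q10  q13 
   q9    q12  q11 
   q10    q0  q14 
   q11   q15  q14 
   q12    q0  q16 
 * q13   q15  q14 
   q14   q17   q2 
   q15    q1  q18 
   q16   q17   q2 
   q17    q3  q19 
   q18    q5   q4 
   q19    q8   q7 
(> = start, * = accepting)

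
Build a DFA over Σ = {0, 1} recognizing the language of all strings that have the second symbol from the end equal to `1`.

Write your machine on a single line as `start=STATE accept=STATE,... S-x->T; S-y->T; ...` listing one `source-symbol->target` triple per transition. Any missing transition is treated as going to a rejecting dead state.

A DFA must remember the last 2 symbols (since which symbol is second-to-last isn't known until the input ends). Use one state per possible window of the last ≤2 symbols; accept from those whose window starts with `1`.
With 7 states:
        0   1  
>  S0   S1  S2 
   S1   S3  S4 
   S2   S5  S6 
   S3   S3  S4 
   S4   S5  S6 
 * S5   S3  S4 
 * S6   S5  S6 
(> = start, * = accepting)

start=S0; accept=S5,S6; S0-0->S1; S0-1->S2; S1-0->S3; S1-1->S4; S2-0->S5; S2-1->S6; S3-0->S3; S3-1->S4; S4-0->S5; S4-1->S6; S5-0->S3; S5-1->S4; S6-0->S5; S6-1->S6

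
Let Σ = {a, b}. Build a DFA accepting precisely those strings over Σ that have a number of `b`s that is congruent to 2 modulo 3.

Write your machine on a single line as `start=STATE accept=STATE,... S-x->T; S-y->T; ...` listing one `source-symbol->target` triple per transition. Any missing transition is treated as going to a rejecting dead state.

The only thing that matters is how many `b`s have appeared, reduced mod 3. Use one state per residue: q0 for 0, …, q2 for 2. Reading `b` moves to the next residue; anything else stays put. q2 is accepting.
3 states suffice.
        a   b  
>  q0   q0  q1 
   q1   q1  q2 
 * q2   q2  q0 
(> = start, * = accepting)

start=q0; accept=q2; q0-a->q0; q0-b->q1; q1-a->q1; q1-b->q2; q2-a->q2; q2-b->q0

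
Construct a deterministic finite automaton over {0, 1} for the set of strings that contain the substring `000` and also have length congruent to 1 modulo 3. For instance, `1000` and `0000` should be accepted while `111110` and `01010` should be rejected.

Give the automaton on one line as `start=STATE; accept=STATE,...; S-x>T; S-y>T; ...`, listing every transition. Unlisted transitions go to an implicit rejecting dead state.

start=s0; accept=s9; s0-0>s1; s0-1>s2; s1-0>s3; s1-1>s4; s2-0>s5; s2-1>s4; s3-0>s6; s3-1>s0; s4-0>s7; s4-1>s0; s5-0>s8; s5-1>s0; s6-0>s9; s6-1>s9; s7-0>s10; s7-1>s2; s8-0>s9; s8-1>s2; s9-0>s11; s9-1>s11; s10-0>s11; s10-1>s4; s11-0>s6; s11-1>s6

Handle the two conditions separately and then intersect. One (4 states) tracks whether and how much of `000` has been seen; the other (3 states) tracks the input length modulo 3. Each combined state is a pair, one component from each; accept when both components accept.
With 12 states:
          0    1  
>  s0     s1   s2 
   s1     s3   s4 
   s2     s5   s4 
   s3     s6   s0 
   s4     s7   s0 
   s5     s8   s0 
   s6     s9   s9 
   s7    s10   s2 
   s8     s9   s2 
 * s9    s11  s11 
   s10   s11   s4 
   s11    s6   s6 
(> = start, * = accepting)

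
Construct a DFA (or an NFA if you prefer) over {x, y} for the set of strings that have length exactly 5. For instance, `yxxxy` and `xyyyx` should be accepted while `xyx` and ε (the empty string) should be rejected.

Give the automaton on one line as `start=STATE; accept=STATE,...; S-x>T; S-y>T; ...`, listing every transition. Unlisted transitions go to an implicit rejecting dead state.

start=A; accept=F; A-x>B; A-y>B; B-x>C; B-y>C; C-x>D; C-y>D; D-x>E; D-y>E; E-x>F; E-y>F; F-x>G; F-y>G; G-x>G; G-y>G

We only need to distinguish lengths 0, 1, …, 5, and '>5'. Chain A → B → C → D → E → F → G on every symbol, with G looping. Accepting states: {F}.
A 7-state machine:
       x  y 
>  A   B  B 
   B   C  C 
   C   D  D 
   D   E  E 
   E   F  F 
 * F   G  G 
   G   G  G 
(> = start, * = accepting)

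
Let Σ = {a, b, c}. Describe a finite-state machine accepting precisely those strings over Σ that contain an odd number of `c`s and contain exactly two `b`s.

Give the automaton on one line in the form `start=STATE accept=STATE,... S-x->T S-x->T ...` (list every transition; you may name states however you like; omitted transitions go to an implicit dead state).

start=S0 accept=S6 S0-a->S0 S0-b->S1 S0-c->S2 S1-a->S1 S1-b->S3 S1-c->S4 S2-a->S2 S2-b->S4 S2-c->S0 S3-a->S3 S3-b->S5 S3-c->S6 S4-a->S4 S4-b->S6 S4-c->S1 S5-a->S5 S5-b->S5 S5-c->S5 S6-a->S6 S6-b->S5 S6-c->S3

Build one automaton per condition and run them in lockstep. One (2 states) tracks the count of `c`s modulo 2; the other (4 states) tracks the count of `b`s, saturating at 3. Each combined state is a pair, one component from each; accept when both components accept. After merging equivalent states the machine shrinks.
7 states suffice.
        a   b   c  
>  S0   S0  S1  S2 
   S1   S1  S3  S4 
   S2   S2  S4  S0 
   S3   S3  S5  S6 
   S4   S4  S6  S1 
   S5   S5  S5  S5 
 * S6   S6  S5  S3 
(> = start, * = accepting)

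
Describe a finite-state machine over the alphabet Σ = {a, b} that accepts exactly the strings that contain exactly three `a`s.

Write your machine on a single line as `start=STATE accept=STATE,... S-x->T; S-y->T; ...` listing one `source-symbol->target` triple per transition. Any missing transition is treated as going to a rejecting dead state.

start=q0; accept=q3; q0-a->q1; q0-b->q0; q1-a->q2; q1-b->q1; q2-a->q3; q2-b->q2; q3-a->q4; q3-b->q3; q4-a->q4; q4-b->q4

Count `a`s, saturating at 4: states q0 through q3 mean 0 through 3 `a`s seen; q4 means more than 3. Each `a` increments (capped at q4); other symbols loop. Accept from {q3}.
        a   b  
>  q0   q1  q0 
   q1   q2  q1 
   q2   q3  q2 
 * q3   q4  q3 
   q4   q4  q4 
(> = start, * = accepting)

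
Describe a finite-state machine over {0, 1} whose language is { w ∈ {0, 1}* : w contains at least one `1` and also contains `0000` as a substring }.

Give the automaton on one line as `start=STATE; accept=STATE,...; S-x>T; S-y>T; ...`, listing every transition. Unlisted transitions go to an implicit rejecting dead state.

start=q0; accept=q9; q0-0>q1; q0-1>q2; q1-0>q3; q1-1>q2; q2-0>q4; q2-1>q2; q3-0>q5; q3-1>q2; q4-0>q6; q4-1>q2; q5-0>q7; q5-1>q2; q6-0>q8; q6-1>q2; q7-0>q7; q7-1>q9; q8-0>q9; q8-1>q2; q9-0>q9; q9-1>q9

Build one automaton per condition and run them in lockstep. One (3 states) tracks the count of `1`s, saturating at 2; the other (5 states) tracks whether and how much of `0000` has been seen. Each combined state is a pair, one component from each; accept when both components accept. Equivalent product states are then merged.
With 10 states:
        0   1  
>  q0   q1  q2 
   q1   q3  q2 
   q2   q4  q2 
   q3   q5  q2 
   q4   q6  q2 
   q5   q7  q2 
   q6   q8  q2 
   q7   q7  q9 
   q8   q9  q2 
 * q9   q9  q9 
(> = start, * = accepting)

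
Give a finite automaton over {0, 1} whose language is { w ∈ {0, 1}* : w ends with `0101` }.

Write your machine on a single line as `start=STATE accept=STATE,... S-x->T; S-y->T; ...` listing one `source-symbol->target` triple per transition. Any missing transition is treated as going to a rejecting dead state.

Let each state record the length of the longest suffix of the input read so far that is also a prefix of `0101`. q1 means the last symbol is `0`; q2 means the last 2 symbols are `01`; q3 means the last 3 symbols are `010`; q4 means the last 4 symbols are `0101`. Accept only at q4, where the string currently ends in `0101`.
A 5-state machine:
        0   1  
>  q0   q1  q0 
   q1   q1  q2 
   q2   q3  q0 
   q3   q1  q4 
 * q4   q3  q0 
(> = start, * = accepting)

start=q0; accept=q4; q0-0->q1; q0-1->q0; q1-0->q1; q1-1->q2; q2-0->q3; q2-1->q0; q3-0->q1; q3-1->q4; q4-0->q3; q4-1->q0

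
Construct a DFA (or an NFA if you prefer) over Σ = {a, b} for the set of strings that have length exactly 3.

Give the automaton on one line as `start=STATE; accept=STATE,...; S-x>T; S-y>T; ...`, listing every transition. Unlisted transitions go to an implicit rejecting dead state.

start=s0; accept=s3; s0-a>s1; s0-b>s1; s1-a>s2; s1-b>s2; s2-a>s3; s2-b>s3; s3-a>s4; s3-b>s4; s4-a>s4; s4-b>s4

Count input length up to 4: every symbol moves from s0 toward s4, which means 'more than 3' and absorbs. Accept from {s3}.
5 states suffice.
        a   b  
>  s0   s1  s1 
   s1   s2  s2 
   s2   s3  s3 
 * s3   s4  s4 
   s4   s4  s4 
(> = start, * = accepting)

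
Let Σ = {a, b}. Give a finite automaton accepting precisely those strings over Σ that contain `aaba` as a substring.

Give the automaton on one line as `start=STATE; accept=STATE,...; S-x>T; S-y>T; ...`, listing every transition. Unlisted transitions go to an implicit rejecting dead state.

start=s0; accept=s4; s0-a>s1; s0-b>s0; s1-a>s2; s1-b>s0; s2-a>s2; s2-b>s3; s3-a>s4; s3-b>s0; s4-a>s4; s4-b>s4

States s0..s3 record the length of the longest prefix of `aaba` that matches the current input suffix. Reaching s4 means `aaba` has been seen, and we stay there forever. Accept from s4.
        a   b  
>  s0   s1  s0 
   s1   s2  s0 
   s2   s2  s3 
   s3   s4  s0 
 * s4   s4  s4 
(> = start, * = accepting)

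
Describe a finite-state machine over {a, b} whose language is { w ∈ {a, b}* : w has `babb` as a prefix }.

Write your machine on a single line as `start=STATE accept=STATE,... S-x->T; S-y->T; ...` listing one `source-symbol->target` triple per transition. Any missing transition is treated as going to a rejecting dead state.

start=s0; accept=s4; s0-a->s5; s0-b->s1; s1-a->s2; s1-b->s5; s2-a->s5; s2-b->s3; s3-a->s5; s3-b->s4; s4-a->s4; s4-b->s4; s5-a->s5; s5-b->s5

Walk along `babb` while the input agrees: from s0 take `b` to s1, and so on. Any deviation drops to the rejecting sink s5. Once s4 is reached the prefix is confirmed and every continuation is accepted.
        a   b  
>  s0   s5  s1 
   s1   s2  s5 
   s2   s5  s3 
   s3   s5  s4 
 * s4   s4  s4 
   s5   s5  s5 
(> = start, * = accepting)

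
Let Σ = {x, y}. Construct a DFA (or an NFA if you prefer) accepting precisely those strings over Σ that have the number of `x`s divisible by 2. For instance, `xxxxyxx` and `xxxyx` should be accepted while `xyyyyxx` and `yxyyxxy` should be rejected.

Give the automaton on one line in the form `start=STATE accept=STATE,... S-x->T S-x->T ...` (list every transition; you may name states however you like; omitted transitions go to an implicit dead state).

start=q0 accept=q0 q0-x->q1 q0-y->q0 q1-x->q0 q1-y->q1

The only thing that matters is how many `x`s have appeared, reduced mod 2. Use one state per residue: q0 for 0, …, q1 for 1. Reading `x` moves to the next residue; anything else stays put. q0 is accepting.
A 2-state machine:
        x   y  
>* q0   q1  q0 
   q1   q0  q1 
(> = start, * = accepting)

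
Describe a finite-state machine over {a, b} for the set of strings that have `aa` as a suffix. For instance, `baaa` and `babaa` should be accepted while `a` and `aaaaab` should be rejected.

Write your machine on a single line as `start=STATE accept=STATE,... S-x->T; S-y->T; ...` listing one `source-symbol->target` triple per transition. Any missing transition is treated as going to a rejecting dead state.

start=q0; accept=q2; q0-a->q1; q0-b->q0; q1-a->q2; q1-b->q0; q2-a->q2; q2-b->q0

Remember how much of `aa` the current input suffix matches. State q0 means no match yet; q1 means the last symbol is `a`; q2 means the last 2 symbols are `aa`. Only q2 accepts. On a mismatch, fall back to the longest proper suffix that is still a prefix of `aa`.
3 states suffice.
        a   b  
>  q0   q1  q0 
   q1   q2  q0 
 * q2   q2  q0 
(> = start, * = accepting)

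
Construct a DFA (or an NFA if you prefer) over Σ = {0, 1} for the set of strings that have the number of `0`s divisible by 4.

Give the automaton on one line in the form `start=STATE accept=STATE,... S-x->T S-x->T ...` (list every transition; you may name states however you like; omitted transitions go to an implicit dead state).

Keep the running count of `0`s modulo 4: each `0` advances along the cycle q0 → q1 → q2 → q3 → q0 while other symbols loop. Accept at q0.
4 states suffice.
        0   1  
>* q0   q1  q0 
   q1   q2  q1 
   q2   q3  q2 
   q3   q0  q3 
(> = start, * = accepting)

start=q0 accept=q0 q0-0->q1 q0-1->q0 q1-0->q2 q1-1->q1 q2-0->q3 q2-1->q2 q3-0->q0 q3-1->q3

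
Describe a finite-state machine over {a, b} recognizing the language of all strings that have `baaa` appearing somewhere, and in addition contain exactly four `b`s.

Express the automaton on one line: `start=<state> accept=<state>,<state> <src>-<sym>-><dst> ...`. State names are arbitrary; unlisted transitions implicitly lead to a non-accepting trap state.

start=S0 accept=S17 S0-a->S0 S0-b->S1 S1-a->S2 S1-b->S3 S2-a->S4 S2-b->S3 S3-a->S5 S3-b->S6 S4-a->S7 S4-b->S3 S5-a->S8 S5-b->S6 S6-a->S9 S6-b->S10 S7-a->S7 S7-b->S11 S8-a->S11 S8-b->S6 S9-a->S12 S9-b->S10 S10-a->S13 S10-b->S14 S11-a->S11 S11-b->S15 S12-a->S15 S12-b->S10 S13-a->S16 S13-b->S14 S14-a->S14 S14-b->S14 S15-a->S15 S15-b->S17 S16-a->S17 S16-b->S14 S17-a->S17 S17-b->S14

Run two small machines in parallel and take their product. The first has 5 states tracking whether and how much of `baaa` has been seen; the second has 6 states tracking the count of `b`s, saturating at 5. A product state is a pair (one from each), accepting exactly when both do. Minimizing collapses redundant product states.
An 18-state machine:
          a    b  
>  S0     S0   S1 
   S1     S2   S3 
   S2     S4   S3 
   S3     S5   S6 
   S4     S7   S3 
   S5     S8   S6 
   S6     S9  S10 
   S7     S7  S11 
   S8    S11   S6 
   S9    S12  S10 
   S10   S13  S14 
   S11   S11  S15 
   S12   S15  S10 
   S13   S16  S14 
   S14   S14  S14 
   S15   S15  S17 
   S16   S17  S14 
 * S17   S17  S14 
(> = start, * = accepting)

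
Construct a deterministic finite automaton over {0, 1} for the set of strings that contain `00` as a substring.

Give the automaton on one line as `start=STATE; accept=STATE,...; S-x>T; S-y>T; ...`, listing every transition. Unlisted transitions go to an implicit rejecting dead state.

start=A; accept=C; A-0>B; A-1>A; B-0>C; B-1>A; C-0>C; C-1>C

Track how much of `00` has been matched so far: state A is no progress, C is the absorbing accept state reached once `00` has occurred. Intermediate states record partial matches; on a mismatch, fall back to the longest reusable overlap.
       0  1 
>  A   B  A 
   B   C  A 
 * C   C  C 
(> = start, * = accepting)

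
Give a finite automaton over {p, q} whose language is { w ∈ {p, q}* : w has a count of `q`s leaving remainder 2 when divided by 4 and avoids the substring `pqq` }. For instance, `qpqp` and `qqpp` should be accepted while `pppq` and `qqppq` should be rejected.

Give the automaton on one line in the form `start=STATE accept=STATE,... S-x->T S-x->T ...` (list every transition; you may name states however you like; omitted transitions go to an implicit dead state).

Run two small machines in parallel and take their product. The first has 4 states tracking the count of `q`s modulo 4; the second has 4 states tracking partial matches of the forbidden pattern `pqq`. A product state is a pair (one from each), accepting exactly when both do. Equivalent product states are then merged.
          p    q  
>  S0     S1   S2 
   S1     S1   S3 
   S2     S4   S5 
   S3     S4   S6 
   S4     S4   S7 
 * S5     S8   S9 
   S6     S6   S6 
 * S7     S8   S6 
 * S8     S8  S10 
   S9    S11   S0 
   S10   S11   S6 
   S11   S11  S12 
   S12    S1   S6 
(> = start, * = accepting)

start=S0 accept=S5,S7,S8 S0-p->S1 S0-q->S2 S1-p->S1 S1-q->S3 S2-p->S4 S2-q->S5 S3-p->S4 S3-q->S6 S4-p->S4 S4-q->S7 S5-p->S8 S5-q->S9 S6-p->S6 S6-q->S6 S7-p->S8 S7-q->S6 S8-p->S8 S8-q->S10 S9-p->S11 S9-q->S0 S10-p->S11 S10-q->S6 S11-p->S11 S11-q->S12 S12-p->S1 S12-q->S6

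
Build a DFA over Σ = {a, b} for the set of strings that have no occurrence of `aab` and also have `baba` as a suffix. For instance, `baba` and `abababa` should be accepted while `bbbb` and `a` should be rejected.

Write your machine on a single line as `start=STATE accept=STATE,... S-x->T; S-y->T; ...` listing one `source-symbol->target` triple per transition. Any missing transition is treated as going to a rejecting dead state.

Handle the two conditions separately and then intersect. The first has 4 states tracking partial matches of the forbidden pattern `aab`; the second has 5 states tracking how much of the suffix `baba` has currently been matched. A product state is a pair (one from each), accepting exactly when both do.
12 states suffice.
          a    b  
>  S0     S1   S2 
   S1     S3   S2 
   S2     S4   S2 
   S3     S3   S5 
   S4     S3   S6 
   S5     S7   S5 
   S6     S8   S2 
   S7     S9  S10 
 * S8     S3   S6 
   S9     S9   S5 
   S10   S11   S5 
   S11    S9  S10 
(> = start, * = accepting)

start=S0; accept=S8; S0-a->S1; S0-b->S2; S1-a->S3; S1-b->S2; S2-a->S4; S2-b->S2; S3-a->S3; S3-b->S5; S4-a->S3; S4-b->S6; S5-a->S7; S5-b->S5; S6-a->S8; S6-b->S2; S7-a->S9; S7-b->S10; S8-a->S3; S8-b->S6; S9-a->S9; S9-b->S5; S10-a->S11; S10-b->S5; S11-a->S9; S11-b->S10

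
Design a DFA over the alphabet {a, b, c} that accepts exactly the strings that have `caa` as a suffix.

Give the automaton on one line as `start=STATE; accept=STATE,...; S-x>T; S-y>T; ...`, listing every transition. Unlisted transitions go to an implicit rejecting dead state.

start=S0; accept=S3; S0-a>S0; S0-b>S0; S0-c>S1; S1-a>S2; S1-b>S0; S1-c>S1; S2-a>S3; S2-b>S0; S2-c>S1; S3-a>S0; S3-b>S0; S3-c>S1

Let each state record the length of the longest suffix of the input read so far that is also a prefix of `caa`. S1 means the last symbol is `c`; S2 means the last 2 symbols are `ca`; S3 means the last 3 symbols are `caa`. Accept only at S3, where the string currently ends in `caa`.
A 4-state machine:
        a   b   c  
>  S0   S0  S0  S1 
   S1   S2  S0  S1 
   S2   S3  S0  S1 
 * S3   S0  S0  S1 
(> = start, * = accepting)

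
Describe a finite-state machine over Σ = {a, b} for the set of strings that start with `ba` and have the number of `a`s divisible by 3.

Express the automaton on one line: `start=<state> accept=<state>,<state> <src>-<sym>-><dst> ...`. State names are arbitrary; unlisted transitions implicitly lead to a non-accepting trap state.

Build one automaton per condition and run them in lockstep. One (4 states) tracks whether the input so far still matches the prefix `ba`; the other (3 states) tracks the count of `a`s modulo 3. Each combined state is a pair, one component from each; accept when both components accept. After merging equivalent states the machine shrinks.
6 states suffice.
        a   b  
>  S0   S1  S2 
   S1   S1  S1 
   S2   S3  S1 
   S3   S4  S3 
   S4   S5  S4 
 * S5   S3  S5 
(> = start, * = accepting)

start=S0 accept=S5 S0-a->S1 S0-b->S2 S1-a->S1 S1-b->S1 S2-a->S3 S2-b->S1 S3-a->S4 S3-b->S3 S4-a->S5 S4-b->S4 S5-a->S3 S5-b->S5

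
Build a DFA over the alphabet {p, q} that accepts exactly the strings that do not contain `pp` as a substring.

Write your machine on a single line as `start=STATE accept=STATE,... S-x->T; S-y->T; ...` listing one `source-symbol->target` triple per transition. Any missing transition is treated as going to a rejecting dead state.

start=A; accept=A,B; A-p->B; A-q->A; B-p->C; B-q->A; C-p->C; C-q->C

Track partial matches of the forbidden pattern `pp`. State C is a dead state reached once `pp` has occurred; every other state accepts. A means no part of `pp` is currently matched.
3 states suffice.
       p  q 
>* A   B  A 
 * B   C  A 
   C   C  C 
(> = start, * = accepting)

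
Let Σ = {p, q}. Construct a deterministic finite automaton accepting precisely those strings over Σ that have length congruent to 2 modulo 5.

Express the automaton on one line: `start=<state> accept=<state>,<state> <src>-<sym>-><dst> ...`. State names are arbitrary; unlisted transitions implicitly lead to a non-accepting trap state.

Only the length mod 5 matters, so use a 5-cycle: from any state, every input symbol moves to the next state, wrapping E back to A. Mark C accepting.
With 5 states:
       p  q 
>  A   B  B 
   B   C  C 
 * C   D  D 
   D   E  E 
   E   A  A 
(> = start, * = accepting)

start=A accept=C A-p->B A-q->B B-p->C B-q->C C-p->D C-q->D D-p->E D-q->E E-p->A E-q->A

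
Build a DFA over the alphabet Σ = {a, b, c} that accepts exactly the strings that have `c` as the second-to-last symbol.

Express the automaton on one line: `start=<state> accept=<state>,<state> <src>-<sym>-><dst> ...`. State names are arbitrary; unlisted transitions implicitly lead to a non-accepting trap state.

Because acceptance depends on a position counted from the end, the machine has to buffer the most recent 2 symbols. Make each state the string of the last up-to-2 symbols read; on input `x` shift the window left and append `x`. Accept when the buffered window has length 2 and begins with `c`.
          a    b    c  
>  q0     q1   q2   q3 
   q1     q4   q5   q6 
   q2     q7   q8   q9 
   q3    q10  q11  q12 
   q4     q4   q5   q6 
   q5     q7   q8   q9 
   q6    q10  q11  q12 
   q7     q4   q5   q6 
   q8     q7   q8   q9 
   q9    q10  q11  q12 
 * q10    q4   q5   q6 
 * q11    q7   q8   q9 
 * q12   q10  q11  q12 
(> = start, * = accepting)

start=q0 accept=q10,q11,q12 q0-a->q1 q0-b->q2 q0-c->q3 q1-a->q4 q1-b->q5 q1-c->q6 q2-a->q7 q2-b->q8 q2-c->q9 q3-a->q10 q3-b->q11 q3-c->q12 q4-a->q4 q4-b->q5 q4-c->q6 q5-a->q7 q5-b->q8 q5-c->q9 q6-a->q10 q6-b->q11 q6-c->q12 q7-a->q4 q7-b->q5 q7-c->q6 q8-a->q7 q8-b->q8 q8-c->q9 q9-a->q10 q9-b->q11 q9-c->q12 q10-a->q4 q10-b->q5 q10-c->q6 q11-a->q7 q11-b->q8 q11-c->q9 q12-a->q10 q12-b->q11 q12-c->q12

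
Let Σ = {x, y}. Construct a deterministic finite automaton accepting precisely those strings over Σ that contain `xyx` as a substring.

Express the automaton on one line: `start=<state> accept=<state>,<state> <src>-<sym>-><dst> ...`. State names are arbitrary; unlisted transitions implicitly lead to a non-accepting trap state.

start=q0 accept=q3 q0-x->q1 q0-y->q0 q1-x->q1 q1-y->q2 q2-x->q3 q2-y->q0 q3-x->q3 q3-y->q3

States q0..q2 record the length of the longest prefix of `xyx` that matches the current input suffix. Reaching q3 means `xyx` has been seen, and we stay there forever. Accept from q3.
With 4 states:
        x   y  
>  q0   q1  q0 
   q1   q1  q2 
   q2   q3  q0 
 * q3   q3  q3 
(> = start, * = accepting)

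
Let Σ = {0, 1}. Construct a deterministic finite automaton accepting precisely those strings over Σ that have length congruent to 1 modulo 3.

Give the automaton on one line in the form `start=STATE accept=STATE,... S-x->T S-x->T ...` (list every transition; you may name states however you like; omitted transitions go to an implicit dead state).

Only the length mod 3 matters, so use a 3-cycle: from any state, every input symbol moves to the next state, wrapping C back to A. Mark B accepting.
       0  1 
>  A   B  B 
 * B   C  C 
   C   A  A 
(> = start, * = accepting)

start=A accept=B A-0->B A-1->B B-0->C B-1->C C-0->A C-1->A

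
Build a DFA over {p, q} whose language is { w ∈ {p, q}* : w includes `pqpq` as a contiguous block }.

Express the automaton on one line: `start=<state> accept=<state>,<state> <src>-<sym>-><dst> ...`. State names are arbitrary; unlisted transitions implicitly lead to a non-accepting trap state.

start=S0 accept=S4 S0-p->S1 S0-q->S0 S1-p->S1 S1-q->S2 S2-p->S3 S2-q->S0 S3-p->S1 S3-q->S4 S4-p->S4 S4-q->S4

Track how much of `pqpq` has been matched so far: state S0 is no progress, S4 is the absorbing accept state reached once `pqpq` has occurred. Intermediate states record partial matches; on a mismatch, fall back to the longest reusable overlap.
With 5 states:
        p   q  
>  S0   S1  S0 
   S1   S1  S2 
   S2   S3  S0 
   S3   S1  S4 
 * S4   S4  S4 
(> = start, * = accepting)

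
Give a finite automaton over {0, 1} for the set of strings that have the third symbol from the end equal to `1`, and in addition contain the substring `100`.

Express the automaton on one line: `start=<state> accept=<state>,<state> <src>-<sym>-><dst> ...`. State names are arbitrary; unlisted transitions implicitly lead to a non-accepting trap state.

start=A accept=D,I,J,K A-0->A A-1->B B-0->C B-1->B C-0->D C-1->B D-0->E D-1->F E-0->E E-1->F F-0->G F-1->H G-0->D G-1->I H-0->J H-1->K I-0->G I-1->H J-0->D J-1->I K-0->J K-1->K

Build one automaton per condition and run them in lockstep. The first has 15 states tracking the last 3 symbols read; the second has 4 states tracking whether and how much of `100` has been seen. A product state is a pair (one from each), accepting exactly when both do. Minimizing collapses redundant product states.
       0  1 
>  A   A  B 
   B   C  B 
   C   D  B 
 * D   E  F 
   E   E  F 
   F   G  H 
   G   D  I 
   H   J  K 
 * I   G  H 
 * J   D  I 
 * K   J  K 
(> = start, * = accepting)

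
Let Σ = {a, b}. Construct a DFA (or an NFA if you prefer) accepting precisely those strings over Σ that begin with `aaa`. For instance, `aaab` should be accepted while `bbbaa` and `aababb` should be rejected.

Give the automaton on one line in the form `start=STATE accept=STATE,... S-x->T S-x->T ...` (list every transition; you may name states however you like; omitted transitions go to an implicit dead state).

Check the first 3 symbols one by one: q0 through q2 record how many have matched `aaa` so far; any wrong symbol goes to the dead state q4. After all 3 match we enter the accepting sink q3.
A 5-state machine:
        a   b  
>  q0   q1  q4 
   q1   q2  q4 
   q2   q3  q4 
 * q3   q3  q3 
   q4   q4  q4 
(> = start, * = accepting)

start=q0 accept=q3 q0-a->q1 q0-b->q4 q1-a->q2 q1-b->q4 q2-a->q3 q2-b->q4 q3-a->q3 q3-b->q3 q4-a->q4 q4-b->q4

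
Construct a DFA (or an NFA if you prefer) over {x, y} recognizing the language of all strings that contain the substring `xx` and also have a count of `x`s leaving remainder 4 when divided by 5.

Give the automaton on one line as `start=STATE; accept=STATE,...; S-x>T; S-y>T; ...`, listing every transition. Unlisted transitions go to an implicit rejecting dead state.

start=q0; accept=q6; q0-x>q1; q0-y>q0; q1-x>q2; q1-y>q3; q2-x>q4; q2-y>q2; q3-x>q5; q3-y>q3; q4-x>q6; q4-y>q4; q5-x>q4; q5-y>q7; q6-x>q8; q6-y>q6; q7-x>q9; q7-y>q7; q8-x>q10; q8-y>q8; q9-x>q6; q9-y>q11; q10-x>q2; q10-y>q10; q11-x>q12; q11-y>q11; q12-x>q8; q12-y>q13; q13-x>q14; q13-y>q13; q14-x>q10; q14-y>q0

Run two small machines in parallel and take their product. The first has 3 states tracking whether and how much of `xx` has been seen; the second has 5 states tracking the count of `x`s modulo 5. A product state is a pair (one from each), accepting exactly when both do.
          x    y  
>  q0     q1   q0 
   q1     q2   q3 
   q2     q4   q2 
   q3     q5   q3 
   q4     q6   q4 
   q5     q4   q7 
 * q6     q8   q6 
   q7     q9   q7 
   q8    q10   q8 
   q9     q6  q11 
   q10    q2  q10 
   q11   q12  q11 
   q12    q8  q13 
   q13   q14  q13 
   q14   q10   q0 
(> = start, * = accepting)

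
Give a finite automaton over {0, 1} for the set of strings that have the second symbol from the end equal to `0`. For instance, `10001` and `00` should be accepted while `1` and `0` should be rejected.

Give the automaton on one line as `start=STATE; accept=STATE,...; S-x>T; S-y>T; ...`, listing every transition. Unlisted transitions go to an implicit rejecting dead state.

start=s0; accept=s3,s4; s0-0>s1; s0-1>s2; s1-0>s3; s1-1>s4; s2-0>s5; s2-1>s6; s3-0>s3; s3-1>s4; s4-0>s5; s4-1>s6; s5-0>s3; s5-1>s4; s6-0>s5; s6-1>s6

A DFA must remember the last 2 symbols (since which symbol is second-to-last isn't known until the input ends). Use one state per possible window of the last ≤2 symbols; accept from those whose window starts with `0`.
        0   1  
>  s0   s1  s2 
   s1   s3  s4 
   s2   s5  s6 
 * s3   s3  s4 
 * s4   s5  s6 
   s5   s3  s4 
   s6   s5  s6 
(> = start, * = accepting)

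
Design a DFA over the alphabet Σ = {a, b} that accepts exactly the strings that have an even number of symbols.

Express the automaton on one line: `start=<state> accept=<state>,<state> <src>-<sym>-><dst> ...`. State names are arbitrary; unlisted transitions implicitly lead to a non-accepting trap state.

start=q0 accept=q0 q0-a->q1 q0-b->q1 q1-a->q0 q1-b->q0

Count input length modulo 2: every symbol advances one step around the cycle q0 → q1 → q0. Accept at q0.
2 states suffice.
        a   b  
>* q0   q1  q1 
   q1   q0  q0 
(> = start, * = accepting)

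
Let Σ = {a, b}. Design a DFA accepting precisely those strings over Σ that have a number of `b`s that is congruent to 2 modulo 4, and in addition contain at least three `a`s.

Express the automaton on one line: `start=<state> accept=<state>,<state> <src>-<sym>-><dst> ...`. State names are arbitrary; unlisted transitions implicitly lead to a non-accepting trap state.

Run two small machines in parallel and take their product. The first has 4 states tracking the count of `b`s modulo 4; the second has 5 states tracking the count of `a`s, saturating at 4. A product state is a pair (one from each), accepting exactly when both do.
20 states suffice.
          a    b  
>  q0     q1   q2 
   q1     q3   q4 
   q2     q4   q5 
   q3     q6   q7 
   q4     q7   q8 
   q5     q8   q9 
   q6    q10  q11 
   q7    q11  q12 
   q8    q12  q13 
   q9    q13   q0 
   q10   q10  q14 
   q11   q14  q15 
   q12   q15  q16 
   q13   q16   q1 
   q14   q14  q17 
 * q15   q17  q18 
   q16   q18   q3 
 * q17   q17  q19 
   q18   q19   q6 
   q19   q19  q10 
(> = start, * = accepting)

start=q0 accept=q15,q17 q0-a->q1 q0-b->q2 q1-a->q3 q1-b->q4 q2-a->q4 q2-b->q5 q3-a->q6 q3-b->q7 q4-a->q7 q4-b->q8 q5-a->q8 q5-b->q9 q6-a->q10 q6-b->q11 q7-a->q11 q7-b->q12 q8-a->q12 q8-b->q13 q9-a->q13 q9-b->q0 q10-a->q10 q10-b->q14 q11-a->q14 q11-b->q15 q12-a->q15 q12-b->q16 q13-a->q16 q13-b->q1 q14-a->q14 q14-b->q17 q15-a->q17 q15-b->q18 q16-a->q18 q16-b->q3 q17-a->q17 q17-b->q19 q18-a->q19 q18-b->q6 q19-a->q19 q19-b->q10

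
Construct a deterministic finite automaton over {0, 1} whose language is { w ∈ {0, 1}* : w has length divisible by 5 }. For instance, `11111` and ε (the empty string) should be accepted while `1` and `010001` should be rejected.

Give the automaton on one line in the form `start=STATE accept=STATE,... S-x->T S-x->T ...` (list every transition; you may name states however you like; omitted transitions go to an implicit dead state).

start=q0 accept=q0 q0-0->q1 q0-1->q1 q1-0->q2 q1-1->q2 q2-0->q3 q2-1->q3 q3-0->q4 q3-1->q4 q4-0->q0 q4-1->q0

Count input length modulo 5: every symbol advances one step around the cycle q0 → q1 → q2 → q3 → q4 → q0. Accept at q0.
A 5-state machine:
        0   1  
>* q0   q1  q1 
   q1   q2  q2 
   q2   q3  q3 
   q3   q4  q4 
   q4   q0  q0 
(> = start, * = accepting)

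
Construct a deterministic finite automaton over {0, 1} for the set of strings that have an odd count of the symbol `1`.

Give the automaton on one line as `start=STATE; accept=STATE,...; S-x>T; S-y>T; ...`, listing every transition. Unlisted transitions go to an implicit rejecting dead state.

start=q0; accept=q1; q0-0>q0; q0-1>q1; q1-0>q1; q1-1>q0

The only thing that matters is how many `1`s have appeared, reduced mod 2. Use one state per residue: q0 for 0, …, q1 for 1. Reading `1` moves to the next residue; anything else stays put. q1 is accepting.
2 states suffice.
        0   1  
>  q0   q0  q1 
 * q1   q1  q0 
(> = start, * = accepting)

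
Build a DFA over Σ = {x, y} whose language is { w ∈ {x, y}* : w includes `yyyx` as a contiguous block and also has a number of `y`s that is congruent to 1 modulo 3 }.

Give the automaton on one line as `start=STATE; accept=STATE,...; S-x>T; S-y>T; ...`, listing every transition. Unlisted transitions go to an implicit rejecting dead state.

Build one automaton per condition and run them in lockstep. One (5 states) tracks whether and how much of `yyyx` has been seen; the other (3 states) tracks the count of `y`s modulo 3. Each combined state is a pair, one component from each; accept when both components accept.
          x    y  
>  S0     S0   S1 
   S1     S2   S3 
   S2     S2   S4 
   S3     S5   S6 
   S4     S5   S7 
   S5     S5   S8 
   S6     S9  S10 
   S7     S0  S10 
   S8     S0  S11 
   S9     S9  S12 
   S10   S12  S13 
   S11    S2  S13 
 * S12   S12  S14 
   S13   S14   S6 
   S14   S14   S9 
(> = start, * = accepting)

start=S0; accept=S12; S0-x>S0; S0-y>S1; S1-x>S2; S1-y>S3; S2-x>S2; S2-y>S4; S3-x>S5; S3-y>S6; S4-x>S5; S4-y>S7; S5-x>S5; S5-y>S8; S6-x>S9; S6-y>S10; S7-x>S0; S7-y>S10; S8-x>S0; S8-y>S11; S9-x>S9; S9-y>S12; S10-x>S12; S10-y>S13; S11-x>S2; S11-y>S13; S12-x>S12; S12-y>S14; S13-x>S14; S13-y>S6; S14-x>S14; S14-y>S9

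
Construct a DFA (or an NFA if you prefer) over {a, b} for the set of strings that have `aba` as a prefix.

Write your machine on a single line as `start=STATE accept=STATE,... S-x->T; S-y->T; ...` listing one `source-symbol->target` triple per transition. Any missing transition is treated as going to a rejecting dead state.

Walk along `aba` while the input agrees: from s0 take `a` to s1, and so on. Any deviation drops to the rejecting sink s4. Once s3 is reached the prefix is confirmed and every continuation is accepted.
        a   b  
>  s0   s1  s4 
   s1   s4  s2 
   s2   s3  s4 
 * s3   s3  s3 
   s4   s4  s4 
(> = start, * = accepting)

start=s0; accept=s3; s0-a->s1; s0-b->s4; s1-a->s4; s1-b->s2; s2-a->s3; s2-b->s4; s3-a->s3; s3-b->s3; s4-a->s4; s4-b->s4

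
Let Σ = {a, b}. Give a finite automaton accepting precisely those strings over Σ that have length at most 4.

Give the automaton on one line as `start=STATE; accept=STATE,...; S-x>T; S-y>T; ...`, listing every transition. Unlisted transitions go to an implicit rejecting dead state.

Count input length up to 5: every symbol moves from S0 toward S5, which means 'more than 4' and absorbs. Accept from {S0, S1, S2, S3, S4}.
A 6-state machine:
        a   b  
>* S0   S1  S1 
 * S1   S2  S2 
 * S2   S3  S3 
 * S3   S4  S4 
 * S4   S5  S5 
   S5   S5  S5 
(> = start, * = accepting)

start=S0; accept=S0,S1,S2,S3,S4; S0-a>S1; S0-b>S1; S1-a>S2; S1-b>S2; S2-a>S3; S2-b>S3; S3-a>S4; S3-b>S4; S4-a>S5; S4-b>S5; S5-a>S5; S5-b>S5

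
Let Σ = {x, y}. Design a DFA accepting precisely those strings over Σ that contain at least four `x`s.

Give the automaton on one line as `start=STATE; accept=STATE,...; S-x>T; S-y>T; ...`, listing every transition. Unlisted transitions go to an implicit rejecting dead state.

start=S0; accept=S4,S5; S0-x>S1; S0-y>S0; S1-x>S2; S1-y>S1; S2-x>S3; S2-y>S2; S3-x>S4; S3-y>S3; S4-x>S5; S4-y>S4; S5-x>S5; S5-y>S5

Count `x`s, saturating at 5: states S0 through S4 mean 0 through 4 `x`s seen; S5 means more than 4. Each `x` increments (capped at S5); other symbols loop. Accept from {S4, S5}.
A 6-state machine:
        x   y  
>  S0   S1  S0 
   S1   S2  S1 
   S2   S3  S2 
   S3   S4  S3 
 * S4   S5  S4 
 * S5   S5  S5 
(> = start, * = accepting)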